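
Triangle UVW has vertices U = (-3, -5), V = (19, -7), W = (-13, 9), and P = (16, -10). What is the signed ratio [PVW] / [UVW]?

1/2

[UVW] = ½·((-3)·(-7−9) + 19·(9−(-5)) + (-13)·(-5−(-7))) = ½·(48 + 266 − 26) = 144.
[PVW] = ½·(16·(-7−9) + 19·(9−(-10)) + (-13)·(-10−(-7))) = ½·(-256 + 361 + 39) = 72, so the ratio is 72/144 = 1/2.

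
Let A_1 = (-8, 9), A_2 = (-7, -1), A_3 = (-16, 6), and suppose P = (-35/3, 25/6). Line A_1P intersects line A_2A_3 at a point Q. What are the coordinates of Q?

Barycentric coordinates of P with respect to A_1A_2A_3: (1/6, 1/3, 1/2).
On side A_2A_3 the A_1-coordinate is zero; dropping P's A_1-weight 1/6 and renormalizing the remaining 1/3 : 1/2 gives weights 2/5, 3/5 on A_2, A_3.
Q = (2/5)·(-7, -1) + (3/5)·(-16, 6) = (-62/5, 16/5).

(-62/5, 16/5)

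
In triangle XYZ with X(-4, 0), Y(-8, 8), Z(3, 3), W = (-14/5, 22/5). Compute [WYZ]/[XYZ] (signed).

[XYZ] = ½·((-4)·(8−3) + (-8)·(3−0) + 3·(0−8)) = ½·(-20 − 24 − 24) = -34.
[WYZ] = ½·((-14/5)·(8−3) + (-8)·(3−(22/5)) + 3·(22/5−8)) = ½·(-14 + 56/5 − 54/5) = -34/5, so the ratio is (-34/5)/(-34) = 1/5.

1/5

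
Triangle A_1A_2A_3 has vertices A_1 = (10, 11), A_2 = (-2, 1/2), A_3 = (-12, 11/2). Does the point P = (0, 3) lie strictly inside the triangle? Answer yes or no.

Barycentric coordinates of P: (7/33, 11/15, 3/55).
The three coordinates are positive, positive, positive; a point is interior exactly when all three are positive.

yes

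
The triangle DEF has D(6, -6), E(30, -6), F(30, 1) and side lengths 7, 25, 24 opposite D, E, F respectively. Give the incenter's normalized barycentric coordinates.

(1/8, 25/56, 3/7)

The incenter has barycentric coordinates proportional to the opposite side lengths: (7 : 25 : 24).
Normalizing by 7+25+24 = 56 gives (1/8, 25/56, 3/7).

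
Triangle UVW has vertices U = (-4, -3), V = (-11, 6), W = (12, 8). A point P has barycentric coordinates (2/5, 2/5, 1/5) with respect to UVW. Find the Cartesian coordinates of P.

(-18/5, 14/5)

P = (2/5)·U + (2/5)·V + (1/5)·W.
x-coordinate: (2/5)·(-4) + (2/5)·(-11) + (1/5)·12 = -18/5.
y-coordinate: (2/5)·(-3) + (2/5)·6 + (1/5)·8 = 14/5.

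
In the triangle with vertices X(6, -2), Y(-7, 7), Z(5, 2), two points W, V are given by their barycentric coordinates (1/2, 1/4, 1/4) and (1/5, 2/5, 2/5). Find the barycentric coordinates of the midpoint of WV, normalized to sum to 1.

Since both coordinate triples sum to 1, the midpoint's barycentrics are the componentwise average.
(1/2+1/5)/2 = 7/20; similarly 13/40 and 13/40.

(7/20, 13/40, 13/40)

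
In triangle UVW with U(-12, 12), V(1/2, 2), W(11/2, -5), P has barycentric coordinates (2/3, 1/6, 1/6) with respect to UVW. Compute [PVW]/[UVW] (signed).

2/3

The signed ratio [PVW]/[UVW] equals the barycentric coordinate of P at vertex U, which is 2/3.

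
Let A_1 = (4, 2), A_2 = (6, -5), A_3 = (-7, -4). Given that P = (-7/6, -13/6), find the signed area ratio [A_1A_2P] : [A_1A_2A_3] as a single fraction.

1/2

[A_1A_2A_3] = ½·(4·(-5−(-4)) + 6·(-4−2) + (-7)·(2−(-5))) = ½·(-4 − 36 − 49) = -89/2.
[A_1A_2P] = ½·(4·(-5−(-13/6)) + 6·(-13/6−2) + (-7/6)·(2−(-5))) = ½·(-34/3 − 25 − 49/6) = -89/4, so the ratio is (-89/4)/(-89/2) = 1/2.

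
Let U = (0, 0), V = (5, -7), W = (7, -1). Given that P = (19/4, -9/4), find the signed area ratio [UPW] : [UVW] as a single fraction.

1/4

[UVW] = ½·(0·(-7−(-1)) + 5·(-1−0) + 7·(0−(-7))) = ½·(0 − 5 + 49) = 22.
[UPW] = ½·(0·(-9/4−(-1)) + (19/4)·(-1−0) + 7·(0−(-9/4))) = ½·(0 − 19/4 + 63/4) = 11/2, so the ratio is (11/2)/22 = 1/4.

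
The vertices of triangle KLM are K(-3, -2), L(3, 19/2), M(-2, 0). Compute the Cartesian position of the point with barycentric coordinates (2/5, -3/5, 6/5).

N = (2/5)·K + (-3/5)·L + (6/5)·M.
x-coordinate: (2/5)·(-3) + (-3/5)·3 + (6/5)·(-2) = -27/5.
y-coordinate: (2/5)·(-2) + (-3/5)·(19/2) + (6/5)·0 = -13/2.

(-27/5, -13/2)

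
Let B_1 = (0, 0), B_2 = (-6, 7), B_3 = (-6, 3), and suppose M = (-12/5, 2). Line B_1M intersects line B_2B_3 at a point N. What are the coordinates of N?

(-6, 5)

Barycentric coordinates of M with respect to B_1B_2B_3: (3/5, 1/5, 1/5).
On side B_2B_3 the B_1-coordinate is zero; dropping M's B_1-weight 3/5 and renormalizing the remaining 1/5 : 1/5 gives weights 1/2, 1/2 on B_2, B_3.
N = (1/2)·(-6, 7) + (1/2)·(-6, 3) = (-6, 5).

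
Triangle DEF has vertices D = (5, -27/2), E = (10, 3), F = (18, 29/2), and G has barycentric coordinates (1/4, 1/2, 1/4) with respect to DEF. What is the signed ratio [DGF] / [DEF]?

The signed ratio [DGF]/[DEF] equals the barycentric coordinate of G at vertex E, which is 1/2.

1/2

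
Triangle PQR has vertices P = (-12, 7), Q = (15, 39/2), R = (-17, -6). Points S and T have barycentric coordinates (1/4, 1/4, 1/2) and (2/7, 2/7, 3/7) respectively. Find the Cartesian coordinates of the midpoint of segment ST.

Barycentric coordinates of the midpoint are the average: (15/56, 15/56, 13/28).
Converting: (15/56)·P + (15/56)·Q + (13/28)·R = (-397/56, 69/16).

(-397/56, 69/16)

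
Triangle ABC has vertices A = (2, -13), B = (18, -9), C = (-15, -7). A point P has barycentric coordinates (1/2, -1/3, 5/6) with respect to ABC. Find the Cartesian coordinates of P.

P = (1/2)·A + (-1/3)·B + (5/6)·C.
x-coordinate: (1/2)·2 + (-1/3)·18 + (5/6)·(-15) = -35/2.
y-coordinate: (1/2)·(-13) + (-1/3)·(-9) + (5/6)·(-7) = -28/3.

(-35/2, -28/3)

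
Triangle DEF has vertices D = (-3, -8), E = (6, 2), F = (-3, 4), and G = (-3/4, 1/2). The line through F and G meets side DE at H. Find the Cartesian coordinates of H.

(3/2, -3)

Barycentric coordinates of G with respect to DEF: (1/4, 1/4, 1/2).
On side DE the F-coordinate is zero; dropping G's F-weight 1/2 and renormalizing the remaining 1/4 : 1/4 gives weights 1/2, 1/2 on D, E.
H = (1/2)·(-3, -8) + (1/2)·(6, 2) = (3/2, -3).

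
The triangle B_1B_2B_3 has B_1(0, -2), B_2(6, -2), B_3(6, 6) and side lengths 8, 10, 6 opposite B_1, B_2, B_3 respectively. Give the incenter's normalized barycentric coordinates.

The incenter has barycentric coordinates proportional to the opposite side lengths: (8 : 10 : 6).
Normalizing by 8+10+6 = 24 gives (1/3, 5/12, 1/4).

(1/3, 5/12, 1/4)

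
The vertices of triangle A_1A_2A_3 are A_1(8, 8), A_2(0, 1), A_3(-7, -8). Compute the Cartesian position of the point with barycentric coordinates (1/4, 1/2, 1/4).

P = (1/4)·A_1 + (1/2)·A_2 + (1/4)·A_3.
x-coordinate: (1/4)·8 + (1/2)·0 + (1/4)·(-7) = 1/4.
y-coordinate: (1/4)·8 + (1/2)·1 + (1/4)·(-8) = 1/2.

(1/4, 1/2)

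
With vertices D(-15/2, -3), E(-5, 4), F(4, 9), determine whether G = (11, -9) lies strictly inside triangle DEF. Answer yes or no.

no

Barycentric coordinates of G: (394/101, -582/101, 289/101).
The three coordinates are positive, negative, positive; a point is interior exactly when all three are positive.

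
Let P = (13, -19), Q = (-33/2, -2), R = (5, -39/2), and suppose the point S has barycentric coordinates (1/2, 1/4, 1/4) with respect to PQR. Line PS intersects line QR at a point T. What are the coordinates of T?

(-23/4, -43/4)

Line PS meets QR where the P-coordinate vanishes; zeroing S's P-weight and renormalizing leaves Q, R-weights 1/4 : 1/4 → (1/2, 1/2).
So T = (1/2)·Q + (1/2)·R = (-23/4, -43/4).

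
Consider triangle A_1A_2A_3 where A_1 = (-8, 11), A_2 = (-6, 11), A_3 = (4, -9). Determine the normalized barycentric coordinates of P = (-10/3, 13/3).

(1/3, 1/3, 1/3)

Signed area of the reference triangle: [A_1A_2A_3] = ½·((-8)·(11−(-9)) + (-6)·(-9−11) + 4·(11−11)) = ½·(-160 + 120 + 0) = -20.
[PA_2A_3] = ½·((-10/3)·(11−(-9)) + (-6)·(-9−(13/3)) + 4·(13/3−11)) = ½·(-200/3 + 80 − 80/3) = -20/3, so the A_1-coordinate is (-20/3)/(-20) = 1/3.
[A_1PA_3] = ½·((-8)·(13/3−(-9)) + (-10/3)·(-9−11) + 4·(11−(13/3))) = ½·(-320/3 + 200/3 + 80/3) = -20/3, so the A_2-coordinate is 1/3.
[A_1A_2P] = ½·((-8)·(11−(13/3)) + (-6)·(13/3−11) + (-10/3)·(11−11)) = ½·(-160/3 + 40 + 0) = -20/3, so the A_3-coordinate is 1/3.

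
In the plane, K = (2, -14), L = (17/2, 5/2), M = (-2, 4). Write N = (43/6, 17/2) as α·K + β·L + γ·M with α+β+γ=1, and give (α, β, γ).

Signed area of the reference triangle: [KLM] = ½·(2·(5/2−4) + (17/2)·(4−(-14)) + (-2)·(-14−(5/2))) = ½·(-3 + 153 + 33) = 183/2.
[NLM] = ½·((43/6)·(5/2−4) + (17/2)·(4−(17/2)) + (-2)·(17/2−(5/2))) = ½·(-43/4 − 153/4 − 12) = -61/2, so the K-coordinate is (-61/2)/(183/2) = -1/3.
[KNM] = ½·(2·(17/2−4) + (43/6)·(4−(-14)) + (-2)·(-14−(17/2))) = ½·(9 + 129 + 45) = 183/2, so the L-coordinate is 1.
[KLN] = ½·(2·(5/2−(17/2)) + (17/2)·(17/2−(-14)) + (43/6)·(-14−(5/2))) = ½·(-12 + 765/4 − 473/4) = 61/2, so the M-coordinate is 1/3.

(-1/3, 1, 1/3)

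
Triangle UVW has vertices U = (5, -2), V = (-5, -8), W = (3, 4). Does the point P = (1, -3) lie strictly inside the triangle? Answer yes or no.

yes

Barycentric coordinates of P: (4/9, 13/36, 7/36).
The three coordinates are positive, positive, positive; a point is interior exactly when all three are positive.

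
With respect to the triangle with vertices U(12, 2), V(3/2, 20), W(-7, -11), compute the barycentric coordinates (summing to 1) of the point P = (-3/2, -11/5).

(1/5, 1/5, 3/5)

Signed area of the reference triangle: [UVW] = ½·(12·(20−(-11)) + (3/2)·(-11−2) + (-7)·(2−20)) = ½·(372 − 39/2 + 126) = 957/4.
[PVW] = ½·((-3/2)·(20−(-11)) + (3/2)·(-11−(-11/5)) + (-7)·(-11/5−20)) = ½·(-93/2 − 66/5 + 777/5) = 957/20, so the U-coordinate is (957/20)/(957/4) = 1/5.
[UPW] = ½·(12·(-11/5−(-11)) + (-3/2)·(-11−2) + (-7)·(2−(-11/5))) = ½·(528/5 + 39/2 − 147/5) = 957/20, so the V-coordinate is 1/5.
[UVP] = ½·(12·(20−(-11/5)) + (3/2)·(-11/5−2) + (-3/2)·(2−20)) = ½·(1332/5 − 63/10 + 27) = 2871/20, so the W-coordinate is 3/5.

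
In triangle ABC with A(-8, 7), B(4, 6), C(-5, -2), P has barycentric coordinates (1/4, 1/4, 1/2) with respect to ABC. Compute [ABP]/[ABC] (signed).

The signed ratio [ABP]/[ABC] equals the barycentric coordinate of P at vertex C, which is 1/2.

1/2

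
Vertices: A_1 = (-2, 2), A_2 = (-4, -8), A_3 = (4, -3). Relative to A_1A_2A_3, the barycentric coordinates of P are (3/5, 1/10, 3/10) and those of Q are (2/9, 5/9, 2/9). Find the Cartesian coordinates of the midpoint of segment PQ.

Barycentric coordinates of the midpoint are the average: (37/90, 59/180, 47/180).
Converting: (37/90)·A_1 + (59/180)·A_2 + (47/180)·A_3 = (-49/45, -31/12).

(-49/45, -31/12)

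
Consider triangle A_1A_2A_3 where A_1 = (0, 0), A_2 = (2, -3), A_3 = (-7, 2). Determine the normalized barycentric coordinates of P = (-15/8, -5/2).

Signed area of the reference triangle: [A_1A_2A_3] = ½·(0·(-3−2) + 2·(2−0) + (-7)·(0−(-3))) = ½·(0 + 4 − 21) = -17/2.
[PA_2A_3] = ½·((-15/8)·(-3−2) + 2·(2−(-5/2)) + (-7)·(-5/2−(-3))) = ½·(75/8 + 9 − 7/2) = 119/16, so the A_1-coordinate is (119/16)/(-17/2) = -7/8.
[A_1PA_3] = ½·(0·(-5/2−2) + (-15/8)·(2−0) + (-7)·(0−(-5/2))) = ½·(0 − 15/4 − 35/2) = -85/8, so the A_2-coordinate is 5/4.
[A_1A_2P] = ½·(0·(-3−(-5/2)) + 2·(-5/2−0) + (-15/8)·(0−(-3))) = ½·(0 − 5 − 45/8) = -85/16, so the A_3-coordinate is 5/8.
Check: -7/8 + 5/4 + 5/8 = 1.

(-7/8, 5/4, 5/8)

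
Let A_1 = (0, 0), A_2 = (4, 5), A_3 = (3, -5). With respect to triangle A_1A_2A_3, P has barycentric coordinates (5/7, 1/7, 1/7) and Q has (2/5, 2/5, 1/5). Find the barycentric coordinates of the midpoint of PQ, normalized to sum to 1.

(39/70, 19/70, 6/35)

Since both coordinate triples sum to 1, the midpoint's barycentrics are the componentwise average.
(5/7+2/5)/2 = 39/70; similarly 19/70 and 6/35.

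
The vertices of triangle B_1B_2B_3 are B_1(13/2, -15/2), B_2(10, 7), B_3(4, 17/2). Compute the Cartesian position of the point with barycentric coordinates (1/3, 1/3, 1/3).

(41/6, 8/3)

M = (1/3)·B_1 + (1/3)·B_2 + (1/3)·B_3.
x-coordinate: (1/3)·(13/2) + (1/3)·10 + (1/3)·4 = 41/6.
y-coordinate: (1/3)·(-15/2) + (1/3)·7 + (1/3)·(17/2) = 8/3.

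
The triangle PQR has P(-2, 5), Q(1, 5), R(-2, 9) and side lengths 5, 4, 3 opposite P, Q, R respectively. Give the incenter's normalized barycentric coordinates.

(5/12, 1/3, 1/4)

The incenter has barycentric coordinates proportional to the opposite side lengths: (5 : 4 : 3).
Normalizing by 5+4+3 = 12 gives (5/12, 1/3, 1/4).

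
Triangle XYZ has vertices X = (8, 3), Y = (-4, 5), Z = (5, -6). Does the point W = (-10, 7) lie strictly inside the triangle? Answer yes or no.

no

Barycentric coordinates of W: (-8/19, 29/19, -2/19).
The three coordinates are negative, positive, negative; a point is interior exactly when all three are positive.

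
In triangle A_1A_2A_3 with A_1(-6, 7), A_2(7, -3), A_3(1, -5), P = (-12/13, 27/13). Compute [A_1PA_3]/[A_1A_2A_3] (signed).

4/13

[A_1A_2A_3] = ½·((-6)·(-3−(-5)) + 7·(-5−7) + 1·(7−(-3))) = ½·(-12 − 84 + 10) = -43.
[A_1PA_3] = ½·((-6)·(27/13−(-5)) + (-12/13)·(-5−7) + 1·(7−(27/13))) = ½·(-552/13 + 144/13 + 64/13) = -172/13, so the ratio is (-172/13)/(-43) = 4/13.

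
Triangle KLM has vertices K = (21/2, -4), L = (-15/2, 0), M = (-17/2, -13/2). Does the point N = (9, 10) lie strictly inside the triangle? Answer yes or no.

no

Barycentric coordinates of N: (389/484, 1079/484, -246/121).
The three coordinates are positive, positive, negative; a point is interior exactly when all three are positive.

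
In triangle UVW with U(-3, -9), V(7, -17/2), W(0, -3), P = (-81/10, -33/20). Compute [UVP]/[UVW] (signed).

[UVW] = ½·((-3)·(-17/2−(-3)) + 7·(-3−(-9)) + 0·(-9−(-17/2))) = ½·(33/2 + 42 + 0) = 117/4.
[UVP] = ½·((-3)·(-17/2−(-33/20)) + 7·(-33/20−(-9)) + (-81/10)·(-9−(-17/2))) = ½·(411/20 + 1029/20 + 81/20) = 1521/40, so the ratio is (1521/40)/(117/4) = 13/10.

13/10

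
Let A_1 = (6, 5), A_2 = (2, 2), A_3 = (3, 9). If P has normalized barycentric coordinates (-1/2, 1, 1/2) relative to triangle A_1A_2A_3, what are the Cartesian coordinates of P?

P = (-1/2)·A_1 + 1·A_2 + (1/2)·A_3.
x-coordinate: (-1/2)·6 + 1·2 + (1/2)·3 = 1/2.
y-coordinate: (-1/2)·5 + 1·2 + (1/2)·9 = 4.

(1/2, 4)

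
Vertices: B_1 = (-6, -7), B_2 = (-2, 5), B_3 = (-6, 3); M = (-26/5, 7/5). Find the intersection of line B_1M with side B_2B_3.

(-5, 7/2)

Barycentric coordinates of M with respect to B_1B_2B_3: (1/5, 1/5, 3/5).
On side B_2B_3 the B_1-coordinate is zero; dropping M's B_1-weight 1/5 and renormalizing the remaining 1/5 : 3/5 gives weights 1/4, 3/4 on B_2, B_3.
N = (1/4)·(-2, 5) + (3/4)·(-6, 3) = (-5, 7/2).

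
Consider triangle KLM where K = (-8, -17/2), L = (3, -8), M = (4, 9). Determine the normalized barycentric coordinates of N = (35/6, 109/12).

Signed area of the reference triangle: [KLM] = ½·((-8)·(-8−9) + 3·(9−(-17/2)) + 4·(-17/2−(-8))) = ½·(136 + 105/2 − 2) = 373/4.
[NLM] = ½·((35/6)·(-8−9) + 3·(9−(109/12)) + 4·(109/12−(-8))) = ½·(-595/6 − 1/4 + 205/3) = -373/24, so the K-coordinate is (-373/24)/(373/4) = -1/6.
[KNM] = ½·((-8)·(109/12−9) + (35/6)·(9−(-17/2)) + 4·(-17/2−(109/12))) = ½·(-2/3 + 1225/12 − 211/3) = 373/24, so the L-coordinate is 1/6.
[KLN] = ½·((-8)·(-8−(109/12)) + 3·(109/12−(-17/2)) + (35/6)·(-17/2−(-8))) = ½·(410/3 + 211/4 − 35/12) = 373/4, so the M-coordinate is 1.
Check: -1/6 + 1/6 + 1 = 1.

(-1/6, 1/6, 1)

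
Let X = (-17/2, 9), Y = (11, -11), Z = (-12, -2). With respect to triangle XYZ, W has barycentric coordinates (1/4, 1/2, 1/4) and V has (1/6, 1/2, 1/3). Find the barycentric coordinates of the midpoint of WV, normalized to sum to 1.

(5/24, 1/2, 7/24)

Since both coordinate triples sum to 1, the midpoint's barycentrics are the componentwise average.
(1/4+1/6)/2 = 5/24; similarly 1/2 and 7/24.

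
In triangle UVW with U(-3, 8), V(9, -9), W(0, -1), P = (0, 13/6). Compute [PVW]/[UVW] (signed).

[UVW] = ½·((-3)·(-9−(-1)) + 9·(-1−8) + 0·(8−(-9))) = ½·(24 − 81 + 0) = -57/2.
[PVW] = ½·(0·(-9−(-1)) + 9·(-1−(13/6)) + 0·(13/6−(-9))) = ½·(0 − 57/2 + 0) = -57/4, so the ratio is (-57/4)/(-57/2) = 1/2.

1/2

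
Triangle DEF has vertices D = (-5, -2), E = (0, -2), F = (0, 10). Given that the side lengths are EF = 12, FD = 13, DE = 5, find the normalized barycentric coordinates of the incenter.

(2/5, 13/30, 1/6)

The incenter has barycentric coordinates proportional to the opposite side lengths: (12 : 13 : 5).
Normalizing by 12+13+5 = 30 gives (2/5, 13/30, 1/6).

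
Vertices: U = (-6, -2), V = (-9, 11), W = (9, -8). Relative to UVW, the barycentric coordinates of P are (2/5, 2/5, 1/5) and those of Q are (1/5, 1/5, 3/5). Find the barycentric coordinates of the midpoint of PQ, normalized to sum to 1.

Since both coordinate triples sum to 1, the midpoint's barycentrics are the componentwise average.
(2/5+1/5)/2 = 3/10; similarly 3/10 and 2/5.

(3/10, 3/10, 2/5)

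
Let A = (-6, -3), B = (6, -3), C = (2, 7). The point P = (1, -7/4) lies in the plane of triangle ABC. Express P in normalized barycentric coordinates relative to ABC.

(3/8, 1/2, 1/8)

Signed area of the reference triangle: [ABC] = ½·((-6)·(-3−7) + 6·(7−(-3)) + 2·(-3−(-3))) = ½·(60 + 60 + 0) = 60.
[PBC] = ½·(1·(-3−7) + 6·(7−(-7/4)) + 2·(-7/4−(-3))) = ½·(-10 + 105/2 + 5/2) = 45/2, so the A-coordinate is (45/2)/60 = 3/8.
[APC] = ½·((-6)·(-7/4−7) + 1·(7−(-3)) + 2·(-3−(-7/4))) = ½·(105/2 + 10 − 5/2) = 30, so the B-coordinate is 1/2.
[ABP] = ½·((-6)·(-3−(-7/4)) + 6·(-7/4−(-3)) + 1·(-3−(-3))) = ½·(15/2 + 15/2 + 0) = 15/2, so the C-coordinate is 1/8.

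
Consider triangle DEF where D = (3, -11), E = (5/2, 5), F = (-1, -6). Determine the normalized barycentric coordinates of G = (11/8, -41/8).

(3/8, 1/4, 3/8)

Signed area of the reference triangle: [DEF] = ½·(3·(5−(-6)) + (5/2)·(-6−(-11)) + (-1)·(-11−5)) = ½·(33 + 25/2 + 16) = 123/4.
[GEF] = ½·((11/8)·(5−(-6)) + (5/2)·(-6−(-41/8)) + (-1)·(-41/8−5)) = ½·(121/8 − 35/16 + 81/8) = 369/32, so the D-coordinate is (369/32)/(123/4) = 3/8.
[DGF] = ½·(3·(-41/8−(-6)) + (11/8)·(-6−(-11)) + (-1)·(-11−(-41/8))) = ½·(21/8 + 55/8 + 47/8) = 123/16, so the E-coordinate is 1/4.
[DEG] = ½·(3·(5−(-41/8)) + (5/2)·(-41/8−(-11)) + (11/8)·(-11−5)) = ½·(243/8 + 235/16 − 22) = 369/32, so the F-coordinate is 3/8.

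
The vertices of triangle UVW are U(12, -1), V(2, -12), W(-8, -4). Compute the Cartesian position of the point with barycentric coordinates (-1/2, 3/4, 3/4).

P = (-1/2)·U + (3/4)·V + (3/4)·W.
x-coordinate: (-1/2)·12 + (3/4)·2 + (3/4)·(-8) = -21/2.
y-coordinate: (-1/2)·(-1) + (3/4)·(-12) + (3/4)·(-4) = -23/2.

(-21/2, -23/2)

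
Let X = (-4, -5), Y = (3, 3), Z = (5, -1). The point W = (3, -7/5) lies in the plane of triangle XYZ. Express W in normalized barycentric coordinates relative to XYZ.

Signed area of the reference triangle: [XYZ] = ½·((-4)·(3−(-1)) + 3·(-1−(-5)) + 5·(-5−3)) = ½·(-16 + 12 − 40) = -22.
[WYZ] = ½·(3·(3−(-1)) + 3·(-1−(-7/5)) + 5·(-7/5−3)) = ½·(12 + 6/5 − 22) = -22/5, so the X-coordinate is (-22/5)/(-22) = 1/5.
[XWZ] = ½·((-4)·(-7/5−(-1)) + 3·(-1−(-5)) + 5·(-5−(-7/5))) = ½·(8/5 + 12 − 18) = -11/5, so the Y-coordinate is 1/10.
[XYW] = ½·((-4)·(3−(-7/5)) + 3·(-7/5−(-5)) + 3·(-5−3)) = ½·(-88/5 + 54/5 − 24) = -77/5, so the Z-coordinate is 7/10.
Check: 1/5 + 1/10 + 7/10 = 1.

(1/5, 1/10, 7/10)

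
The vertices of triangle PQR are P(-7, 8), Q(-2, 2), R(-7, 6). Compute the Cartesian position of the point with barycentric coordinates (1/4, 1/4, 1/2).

(-23/4, 11/2)

S = (1/4)·P + (1/4)·Q + (1/2)·R.
x-coordinate: (1/4)·(-7) + (1/4)·(-2) + (1/2)·(-7) = -23/4.
y-coordinate: (1/4)·8 + (1/4)·2 + (1/2)·6 = 11/2.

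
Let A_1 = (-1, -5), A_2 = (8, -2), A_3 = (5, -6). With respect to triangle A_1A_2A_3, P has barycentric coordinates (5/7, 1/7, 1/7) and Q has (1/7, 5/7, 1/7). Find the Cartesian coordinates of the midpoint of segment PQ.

(26/7, -27/7)

Barycentric coordinates of the midpoint are the average: (3/7, 3/7, 1/7).
Converting: (3/7)·A_1 + (3/7)·A_2 + (1/7)·A_3 = (26/7, -27/7).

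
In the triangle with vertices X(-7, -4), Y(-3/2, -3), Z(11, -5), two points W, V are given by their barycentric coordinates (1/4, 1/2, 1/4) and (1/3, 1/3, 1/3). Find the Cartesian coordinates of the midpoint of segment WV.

Barycentric coordinates of the midpoint are the average: (7/24, 5/12, 7/24).
Converting: (7/24)·X + (5/12)·Y + (7/24)·Z = (13/24, -31/8).

(13/24, -31/8)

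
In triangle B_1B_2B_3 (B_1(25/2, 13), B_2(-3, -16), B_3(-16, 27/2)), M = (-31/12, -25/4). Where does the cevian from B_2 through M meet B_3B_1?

Barycentric coordinates of M with respect to B_1B_2B_3: (1/6, 2/3, 1/6).
On side B_3B_1 the B_2-coordinate is zero; dropping M's B_2-weight 2/3 and renormalizing the remaining 1/6 : 1/6 gives weights 1/2, 1/2 on B_3, B_1.
N = (1/2)·(-16, 27/2) + (1/2)·(25/2, 13) = (-7/4, 53/4).

(-7/4, 53/4)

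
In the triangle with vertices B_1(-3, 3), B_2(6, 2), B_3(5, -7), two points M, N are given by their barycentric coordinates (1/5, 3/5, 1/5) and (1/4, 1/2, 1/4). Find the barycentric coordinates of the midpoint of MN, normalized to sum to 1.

(9/40, 11/20, 9/40)

Since both coordinate triples sum to 1, the midpoint's barycentrics are the componentwise average.
(1/5+1/4)/2 = 9/40; similarly 11/20 and 9/40.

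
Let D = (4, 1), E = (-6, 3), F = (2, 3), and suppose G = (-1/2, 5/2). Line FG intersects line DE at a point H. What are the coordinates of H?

Barycentric coordinates of G with respect to DEF: (1/4, 3/8, 3/8).
On side DE the F-coordinate is zero; dropping G's F-weight 3/8 and renormalizing the remaining 1/4 : 3/8 gives weights 2/5, 3/5 on D, E.
H = (2/5)·(4, 1) + (3/5)·(-6, 3) = (-2, 11/5).

(-2, 11/5)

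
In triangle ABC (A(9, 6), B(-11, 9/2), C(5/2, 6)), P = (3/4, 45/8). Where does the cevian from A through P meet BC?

(-2, 11/2)

Barycentric coordinates of P with respect to ABC: (1/4, 1/4, 1/2).
On side BC the A-coordinate is zero; dropping P's A-weight 1/4 and renormalizing the remaining 1/4 : 1/2 gives weights 1/3, 2/3 on B, C.
Q = (1/3)·(-11, 9/2) + (2/3)·(5/2, 6) = (-2, 11/2).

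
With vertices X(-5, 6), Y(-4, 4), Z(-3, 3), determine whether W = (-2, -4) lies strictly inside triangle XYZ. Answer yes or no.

Barycentric coordinates of W: (-6, 11, -4).
The three coordinates are negative, positive, negative; a point is interior exactly when all three are positive.

no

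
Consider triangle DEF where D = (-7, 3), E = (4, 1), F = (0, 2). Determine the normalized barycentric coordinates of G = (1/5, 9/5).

(1/5, 2/5, 2/5)

Signed area of the reference triangle: [DEF] = ½·((-7)·(1−2) + 4·(2−3) + 0·(3−1)) = ½·(7 − 4 + 0) = 3/2.
[GEF] = ½·((1/5)·(1−2) + 4·(2−(9/5)) + 0·(9/5−1)) = ½·(-1/5 + 4/5 + 0) = 3/10, so the D-coordinate is (3/10)/(3/2) = 1/5.
[DGF] = ½·((-7)·(9/5−2) + (1/5)·(2−3) + 0·(3−(9/5))) = ½·(7/5 − 1/5 + 0) = 3/5, so the E-coordinate is 2/5.
[DEG] = ½·((-7)·(1−(9/5)) + 4·(9/5−3) + (1/5)·(3−1)) = ½·(28/5 − 24/5 + 2/5) = 3/5, so the F-coordinate is 2/5.
Check: 1/5 + 2/5 + 2/5 = 1.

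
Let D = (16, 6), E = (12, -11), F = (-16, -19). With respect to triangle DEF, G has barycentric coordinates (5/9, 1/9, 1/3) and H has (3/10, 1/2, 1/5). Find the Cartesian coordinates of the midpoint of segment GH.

Barycentric coordinates of the midpoint are the average: (77/180, 11/36, 4/15).
Converting: (77/180)·D + (11/36)·E + (4/15)·F = (281/45, -211/36).

(281/45, -211/36)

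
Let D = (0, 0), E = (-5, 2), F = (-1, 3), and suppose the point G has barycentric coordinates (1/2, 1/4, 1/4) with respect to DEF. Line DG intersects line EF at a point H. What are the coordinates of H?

(-3, 5/2)

Line DG meets EF where the D-coordinate vanishes; zeroing G's D-weight and renormalizing leaves E, F-weights 1/4 : 1/4 → (1/2, 1/2).
So H = (1/2)·E + (1/2)·F = (-3, 5/2).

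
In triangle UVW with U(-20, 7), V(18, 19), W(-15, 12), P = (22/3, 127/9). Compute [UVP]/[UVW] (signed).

[UVW] = ½·((-20)·(19−12) + 18·(12−7) + (-15)·(7−19)) = ½·(-140 + 90 + 180) = 65.
[UVP] = ½·((-20)·(19−(127/9)) + 18·(127/9−7) + (22/3)·(7−19)) = ½·(-880/9 + 128 − 88) = -260/9, so the ratio is (-260/9)/65 = -4/9.

-4/9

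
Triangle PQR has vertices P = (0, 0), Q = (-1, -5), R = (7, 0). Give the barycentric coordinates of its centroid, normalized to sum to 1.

(1/3, 1/3, 1/3)

The centroid is the average of the vertices, so each weight is 1/3.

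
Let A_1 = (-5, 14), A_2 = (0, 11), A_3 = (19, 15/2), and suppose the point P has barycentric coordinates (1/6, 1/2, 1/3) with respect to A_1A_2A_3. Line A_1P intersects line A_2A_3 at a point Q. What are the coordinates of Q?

Line A_1P meets A_2A_3 where the A_1-coordinate vanishes; zeroing P's A_1-weight and renormalizing leaves A_2, A_3-weights 1/2 : 1/3 → (3/5, 2/5).
So Q = (3/5)·A_2 + (2/5)·A_3 = (38/5, 48/5).

(38/5, 48/5)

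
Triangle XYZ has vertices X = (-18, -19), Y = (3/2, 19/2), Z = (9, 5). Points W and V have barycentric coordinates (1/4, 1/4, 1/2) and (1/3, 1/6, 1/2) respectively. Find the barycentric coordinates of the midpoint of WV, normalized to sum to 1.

Since both coordinate triples sum to 1, the midpoint's barycentrics are the componentwise average.
(1/4+1/3)/2 = 7/24; similarly 5/24 and 1/2.

(7/24, 5/24, 1/2)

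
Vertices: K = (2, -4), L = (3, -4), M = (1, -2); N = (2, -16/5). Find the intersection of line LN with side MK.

(4/3, -8/3)

Barycentric coordinates of N with respect to KLM: (1/5, 2/5, 2/5).
On side MK the L-coordinate is zero; dropping N's L-weight 2/5 and renormalizing the remaining 2/5 : 1/5 gives weights 2/3, 1/3 on M, K.
J = (2/3)·(1, -2) + (1/3)·(2, -4) = (4/3, -8/3).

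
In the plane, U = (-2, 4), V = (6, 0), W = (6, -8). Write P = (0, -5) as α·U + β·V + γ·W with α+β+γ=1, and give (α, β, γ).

Signed area of the reference triangle: [UVW] = ½·((-2)·(0−(-8)) + 6·(-8−4) + 6·(4−0)) = ½·(-16 − 72 + 24) = -32.
[PVW] = ½·(0·(0−(-8)) + 6·(-8−(-5)) + 6·(-5−0)) = ½·(0 − 18 − 30) = -24, so the U-coordinate is (-24)/(-32) = 3/4.
[UPW] = ½·((-2)·(-5−(-8)) + 0·(-8−4) + 6·(4−(-5))) = ½·(-6 + 0 + 54) = 24, so the V-coordinate is -3/4.
[UVP] = ½·((-2)·(0−(-5)) + 6·(-5−4) + 0·(4−0)) = ½·(-10 − 54 + 0) = -32, so the W-coordinate is 1.
Check: 3/4 − 3/4 + 1 = 1.

(3/4, -3/4, 1)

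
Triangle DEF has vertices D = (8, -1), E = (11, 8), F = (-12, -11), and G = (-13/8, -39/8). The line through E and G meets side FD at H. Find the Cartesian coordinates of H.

Barycentric coordinates of G with respect to DEF: (3/8, 1/8, 1/2).
On side FD the E-coordinate is zero; dropping G's E-weight 1/8 and renormalizing the remaining 1/2 : 3/8 gives weights 4/7, 3/7 on F, D.
H = (4/7)·(-12, -11) + (3/7)·(8, -1) = (-24/7, -47/7).

(-24/7, -47/7)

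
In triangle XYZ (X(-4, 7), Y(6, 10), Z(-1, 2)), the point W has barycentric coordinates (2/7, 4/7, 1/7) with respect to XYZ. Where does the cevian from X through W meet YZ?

Line XW meets YZ where the X-coordinate vanishes; zeroing W's X-weight and renormalizing leaves Y, Z-weights 4/7 : 1/7 → (4/5, 1/5).
So V = (4/5)·Y + (1/5)·Z = (23/5, 42/5).

(23/5, 42/5)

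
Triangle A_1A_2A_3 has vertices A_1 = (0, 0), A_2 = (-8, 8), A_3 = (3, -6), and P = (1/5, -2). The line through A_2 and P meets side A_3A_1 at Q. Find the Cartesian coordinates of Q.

(9/4, -9/2)

Barycentric coordinates of P with respect to A_1A_2A_3: (1/5, 1/5, 3/5).
On side A_3A_1 the A_2-coordinate is zero; dropping P's A_2-weight 1/5 and renormalizing the remaining 3/5 : 1/5 gives weights 3/4, 1/4 on A_3, A_1.
Q = (3/4)·(3, -6) + (1/4)·(0, 0) = (9/4, -9/2).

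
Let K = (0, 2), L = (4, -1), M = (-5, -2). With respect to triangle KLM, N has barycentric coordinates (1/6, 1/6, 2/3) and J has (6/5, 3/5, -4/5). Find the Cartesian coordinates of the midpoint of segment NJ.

Barycentric coordinates of the midpoint are the average: (41/60, 23/60, -1/15).
Converting: (41/60)·K + (23/60)·L + (-1/15)·M = (28/15, 67/60).

(28/15, 67/60)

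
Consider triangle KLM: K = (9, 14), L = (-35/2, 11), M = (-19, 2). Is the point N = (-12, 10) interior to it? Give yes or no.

yes

Barycentric coordinates of N: (17/78, 70/117, 43/234).
The three coordinates are positive, positive, positive; a point is interior exactly when all three are positive.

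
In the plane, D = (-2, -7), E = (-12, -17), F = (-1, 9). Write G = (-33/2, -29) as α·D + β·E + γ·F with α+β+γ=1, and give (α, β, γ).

Signed area of the reference triangle: [DEF] = ½·((-2)·(-17−9) + (-12)·(9−(-7)) + (-1)·(-7−(-17))) = ½·(52 − 192 − 10) = -75.
[GEF] = ½·((-33/2)·(-17−9) + (-12)·(9−(-29)) + (-1)·(-29−(-17))) = ½·(429 − 456 + 12) = -15/2, so the D-coordinate is (-15/2)/(-75) = 1/10.
[DGF] = ½·((-2)·(-29−9) + (-33/2)·(9−(-7)) + (-1)·(-7−(-29))) = ½·(76 − 264 − 22) = -105, so the E-coordinate is 7/5.
[DEG] = ½·((-2)·(-17−(-29)) + (-12)·(-29−(-7)) + (-33/2)·(-7−(-17))) = ½·(-24 + 264 − 165) = 75/2, so the F-coordinate is -1/2.
Check: 1/10 + 7/5 − 1/2 = 1.

(1/10, 7/5, -1/2)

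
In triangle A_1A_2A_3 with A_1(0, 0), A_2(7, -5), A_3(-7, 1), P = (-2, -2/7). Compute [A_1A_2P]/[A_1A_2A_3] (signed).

3/7

[A_1A_2A_3] = ½·(0·(-5−1) + 7·(1−0) + (-7)·(0−(-5))) = ½·(0 + 7 − 35) = -14.
[A_1A_2P] = ½·(0·(-5−(-2/7)) + 7·(-2/7−0) + (-2)·(0−(-5))) = ½·(0 − 2 − 10) = -6, so the ratio is (-6)/(-14) = 3/7.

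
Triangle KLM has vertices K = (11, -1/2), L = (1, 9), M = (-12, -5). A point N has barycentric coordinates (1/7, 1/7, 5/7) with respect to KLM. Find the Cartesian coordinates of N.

(-48/7, -33/14)

N = (1/7)·K + (1/7)·L + (5/7)·M.
x-coordinate: (1/7)·11 + (1/7)·1 + (5/7)·(-12) = -48/7.
y-coordinate: (1/7)·(-1/2) + (1/7)·9 + (5/7)·(-5) = -33/14.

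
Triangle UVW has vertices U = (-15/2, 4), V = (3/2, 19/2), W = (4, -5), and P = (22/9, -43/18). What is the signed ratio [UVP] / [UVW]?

7/9

[UVW] = ½·((-15/2)·(19/2−(-5)) + (3/2)·(-5−4) + 4·(4−(19/2))) = ½·(-435/4 − 27/2 − 22) = -577/8.
[UVP] = ½·((-15/2)·(19/2−(-43/18)) + (3/2)·(-43/18−4) + (22/9)·(4−(19/2))) = ½·(-535/6 − 115/12 − 121/9) = -4039/72, so the ratio is (-4039/72)/(-577/8) = 7/9.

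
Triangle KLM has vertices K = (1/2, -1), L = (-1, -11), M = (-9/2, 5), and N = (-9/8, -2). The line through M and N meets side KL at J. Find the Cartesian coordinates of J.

Barycentric coordinates of N with respect to KLM: (1/2, 1/4, 1/4).
On side KL the M-coordinate is zero; dropping N's M-weight 1/4 and renormalizing the remaining 1/2 : 1/4 gives weights 2/3, 1/3 on K, L.
J = (2/3)·(1/2, -1) + (1/3)·(-1, -11) = (0, -13/3).

(0, -13/3)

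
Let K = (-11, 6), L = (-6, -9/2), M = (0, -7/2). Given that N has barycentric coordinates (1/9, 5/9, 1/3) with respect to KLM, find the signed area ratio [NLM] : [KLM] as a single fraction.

1/9

The signed ratio [NLM]/[KLM] equals the barycentric coordinate of N at vertex K, which is 1/9.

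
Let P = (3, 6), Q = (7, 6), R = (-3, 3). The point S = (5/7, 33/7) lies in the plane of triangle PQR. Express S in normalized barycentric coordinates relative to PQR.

(1/2, 1/14, 3/7)

Signed area of the reference triangle: [PQR] = ½·(3·(6−3) + 7·(3−6) + (-3)·(6−6)) = ½·(9 − 21 + 0) = -6.
[SQR] = ½·((5/7)·(6−3) + 7·(3−(33/7)) + (-3)·(33/7−6)) = ½·(15/7 − 12 + 27/7) = -3, so the P-coordinate is (-3)/(-6) = 1/2.
[PSR] = ½·(3·(33/7−3) + (5/7)·(3−6) + (-3)·(6−(33/7))) = ½·(36/7 − 15/7 − 27/7) = -3/7, so the Q-coordinate is 1/14.
[PQS] = ½·(3·(6−(33/7)) + 7·(33/7−6) + (5/7)·(6−6)) = ½·(27/7 − 9 + 0) = -18/7, so the R-coordinate is 3/7.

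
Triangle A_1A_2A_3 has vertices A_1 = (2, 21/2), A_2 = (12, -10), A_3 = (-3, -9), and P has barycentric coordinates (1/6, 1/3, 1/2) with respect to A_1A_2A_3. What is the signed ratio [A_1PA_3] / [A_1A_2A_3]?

1/3

The signed ratio [A_1PA_3]/[A_1A_2A_3] equals the barycentric coordinate of P at vertex A_2, which is 1/3.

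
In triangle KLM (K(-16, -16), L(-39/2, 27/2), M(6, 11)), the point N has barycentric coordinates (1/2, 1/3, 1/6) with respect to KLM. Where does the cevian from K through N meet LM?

(-11, 38/3)

Line KN meets LM where the K-coordinate vanishes; zeroing N's K-weight and renormalizing leaves L, M-weights 1/3 : 1/6 → (2/3, 1/3).
So J = (2/3)·L + (1/3)·M = (-11, 38/3).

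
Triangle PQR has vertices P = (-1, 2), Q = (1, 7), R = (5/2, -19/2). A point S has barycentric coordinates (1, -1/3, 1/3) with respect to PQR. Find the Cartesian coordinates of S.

(-1/2, -7/2)

S = 1·P + (-1/3)·Q + (1/3)·R.
x-coordinate: 1·(-1) + (-1/3)·1 + (1/3)·(5/2) = -1/2.
y-coordinate: 1·2 + (-1/3)·7 + (1/3)·(-19/2) = -7/2.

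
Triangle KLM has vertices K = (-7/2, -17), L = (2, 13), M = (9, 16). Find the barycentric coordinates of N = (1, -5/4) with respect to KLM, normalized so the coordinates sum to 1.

(1/2, 1/4, 1/4)

Signed area of the reference triangle: [KLM] = ½·((-7/2)·(13−16) + 2·(16−(-17)) + 9·(-17−13)) = ½·(21/2 + 66 − 270) = -387/4.
[NLM] = ½·(1·(13−16) + 2·(16−(-5/4)) + 9·(-5/4−13)) = ½·(-3 + 69/2 − 513/4) = -387/8, so the K-coordinate is (-387/8)/(-387/4) = 1/2.
[KNM] = ½·((-7/2)·(-5/4−16) + 1·(16−(-17)) + 9·(-17−(-5/4))) = ½·(483/8 + 33 − 567/4) = -387/16, so the L-coordinate is 1/4.
[KLN] = ½·((-7/2)·(13−(-5/4)) + 2·(-5/4−(-17)) + 1·(-17−13)) = ½·(-399/8 + 63/2 − 30) = -387/16, so the M-coordinate is 1/4.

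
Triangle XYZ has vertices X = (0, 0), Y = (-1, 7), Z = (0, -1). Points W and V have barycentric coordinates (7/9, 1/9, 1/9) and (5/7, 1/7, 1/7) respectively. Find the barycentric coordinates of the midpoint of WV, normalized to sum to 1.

Since both coordinate triples sum to 1, the midpoint's barycentrics are the componentwise average.
(7/9+5/7)/2 = 47/63; similarly 8/63 and 8/63.

(47/63, 8/63, 8/63)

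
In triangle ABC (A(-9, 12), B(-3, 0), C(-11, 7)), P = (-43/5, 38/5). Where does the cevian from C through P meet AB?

(-7, 8)

Barycentric coordinates of P with respect to ABC: (2/5, 1/5, 2/5).
On side AB the C-coordinate is zero; dropping P's C-weight 2/5 and renormalizing the remaining 2/5 : 1/5 gives weights 2/3, 1/3 on A, B.
Q = (2/3)·(-9, 12) + (1/3)·(-3, 0) = (-7, 8).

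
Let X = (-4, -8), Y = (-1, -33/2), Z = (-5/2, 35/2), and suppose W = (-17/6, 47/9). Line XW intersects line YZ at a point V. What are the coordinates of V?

(-9/4, 71/6)

Barycentric coordinates of W with respect to XYZ: (1/3, 1/9, 5/9).
On side YZ the X-coordinate is zero; dropping W's X-weight 1/3 and renormalizing the remaining 1/9 : 5/9 gives weights 1/6, 5/6 on Y, Z.
V = (1/6)·(-1, -33/2) + (5/6)·(-5/2, 35/2) = (-9/4, 71/6).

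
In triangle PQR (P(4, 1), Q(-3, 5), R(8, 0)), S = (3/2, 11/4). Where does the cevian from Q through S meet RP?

(6, 1/2)

Barycentric coordinates of S with respect to PQR: (1/4, 1/2, 1/4).
On side RP the Q-coordinate is zero; dropping S's Q-weight 1/2 and renormalizing the remaining 1/4 : 1/4 gives weights 1/2, 1/2 on R, P.
T = (1/2)·(8, 0) + (1/2)·(4, 1) = (6, 1/2).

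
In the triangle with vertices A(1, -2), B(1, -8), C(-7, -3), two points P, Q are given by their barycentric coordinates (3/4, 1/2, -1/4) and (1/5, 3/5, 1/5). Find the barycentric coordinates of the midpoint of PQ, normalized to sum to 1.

(19/40, 11/20, -1/40)

Since both coordinate triples sum to 1, the midpoint's barycentrics are the componentwise average.
(3/4+1/5)/2 = 19/40; similarly 11/20 and -1/40.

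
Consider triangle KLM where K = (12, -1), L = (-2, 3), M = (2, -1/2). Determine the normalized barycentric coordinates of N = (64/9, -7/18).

Signed area of the reference triangle: [KLM] = ½·(12·(3−(-1/2)) + (-2)·(-1/2−(-1)) + 2·(-1−3)) = ½·(42 − 1 − 8) = 33/2.
[NLM] = ½·((64/9)·(3−(-1/2)) + (-2)·(-1/2−(-7/18)) + 2·(-7/18−3)) = ½·(224/9 + 2/9 − 61/9) = 55/6, so the K-coordinate is (55/6)/(33/2) = 5/9.
[KNM] = ½·(12·(-7/18−(-1/2)) + (64/9)·(-1/2−(-1)) + 2·(-1−(-7/18))) = ½·(4/3 + 32/9 − 11/9) = 11/6, so the L-coordinate is 1/9.
[KLN] = ½·(12·(3−(-7/18)) + (-2)·(-7/18−(-1)) + (64/9)·(-1−3)) = ½·(122/3 − 11/9 − 256/9) = 11/2, so the M-coordinate is 1/3.
Check: 5/9 + 1/9 + 1/3 = 1.

(5/9, 1/9, 1/3)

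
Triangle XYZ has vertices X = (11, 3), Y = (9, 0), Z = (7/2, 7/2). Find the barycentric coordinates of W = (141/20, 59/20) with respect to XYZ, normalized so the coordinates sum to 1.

(2/5, 1/10, 1/2)

Signed area of the reference triangle: [XYZ] = ½·(11·(0−(7/2)) + 9·(7/2−3) + (7/2)·(3−0)) = ½·(-77/2 + 9/2 + 21/2) = -47/4.
[WYZ] = ½·((141/20)·(0−(7/2)) + 9·(7/2−(59/20)) + (7/2)·(59/20−0)) = ½·(-987/40 + 99/20 + 413/40) = -47/10, so the X-coordinate is (-47/10)/(-47/4) = 2/5.
[XWZ] = ½·(11·(59/20−(7/2)) + (141/20)·(7/2−3) + (7/2)·(3−(59/20))) = ½·(-121/20 + 141/40 + 7/40) = -47/40, so the Y-coordinate is 1/10.
[XYW] = ½·(11·(0−(59/20)) + 9·(59/20−3) + (141/20)·(3−0)) = ½·(-649/20 − 9/20 + 423/20) = -47/8, so the Z-coordinate is 1/2.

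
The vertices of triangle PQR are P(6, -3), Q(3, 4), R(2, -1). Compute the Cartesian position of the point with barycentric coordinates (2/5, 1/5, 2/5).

S = (2/5)·P + (1/5)·Q + (2/5)·R.
x-coordinate: (2/5)·6 + (1/5)·3 + (2/5)·2 = 19/5.
y-coordinate: (2/5)·(-3) + (1/5)·4 + (2/5)·(-1) = -4/5.

(19/5, -4/5)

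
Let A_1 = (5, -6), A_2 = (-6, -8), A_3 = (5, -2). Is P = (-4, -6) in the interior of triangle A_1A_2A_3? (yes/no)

Barycentric coordinates of P: (-5/22, 9/11, 9/22).
The three coordinates are negative, positive, positive; a point is interior exactly when all three are positive.

no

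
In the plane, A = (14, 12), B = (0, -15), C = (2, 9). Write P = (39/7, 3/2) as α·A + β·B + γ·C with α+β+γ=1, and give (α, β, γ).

Signed area of the reference triangle: [ABC] = ½·(14·(-15−9) + 0·(9−12) + 2·(12−(-15))) = ½·(-336 + 0 + 54) = -141.
[PBC] = ½·((39/7)·(-15−9) + 0·(9−(3/2)) + 2·(3/2−(-15))) = ½·(-936/7 + 0 + 33) = -705/14, so the A-coordinate is (-705/14)/(-141) = 5/14.
[APC] = ½·(14·(3/2−9) + (39/7)·(9−12) + 2·(12−(3/2))) = ½·(-105 − 117/7 + 21) = -705/14, so the B-coordinate is 5/14.
[ABP] = ½·(14·(-15−(3/2)) + 0·(3/2−12) + (39/7)·(12−(-15))) = ½·(-231 + 0 + 1053/7) = -282/7, so the C-coordinate is 2/7.

(5/14, 5/14, 2/7)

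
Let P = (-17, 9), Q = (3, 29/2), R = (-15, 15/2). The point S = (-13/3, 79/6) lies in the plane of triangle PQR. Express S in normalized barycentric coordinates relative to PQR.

(2/3, 2/3, -1/3)

Signed area of the reference triangle: [PQR] = ½·((-17)·(29/2−(15/2)) + 3·(15/2−9) + (-15)·(9−(29/2))) = ½·(-119 − 9/2 + 165/2) = -41/2.
[SQR] = ½·((-13/3)·(29/2−(15/2)) + 3·(15/2−(79/6)) + (-15)·(79/6−(29/2))) = ½·(-91/3 − 17 + 20) = -41/3, so the P-coordinate is (-41/3)/(-41/2) = 2/3.
[PSR] = ½·((-17)·(79/6−(15/2)) + (-13/3)·(15/2−9) + (-15)·(9−(79/6))) = ½·(-289/3 + 13/2 + 125/2) = -41/3, so the Q-coordinate is 2/3.
[PQS] = ½·((-17)·(29/2−(79/6)) + 3·(79/6−9) + (-13/3)·(9−(29/2))) = ½·(-68/3 + 25/2 + 143/6) = 41/6, so the R-coordinate is -1/3.
Check: 2/3 + 2/3 − 1/3 = 1.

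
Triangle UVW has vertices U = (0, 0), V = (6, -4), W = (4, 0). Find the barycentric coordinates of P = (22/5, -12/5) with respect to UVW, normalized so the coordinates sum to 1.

(1/5, 3/5, 1/5)

Signed area of the reference triangle: [UVW] = ½·(0·(-4−0) + 6·(0−0) + 4·(0−(-4))) = ½·(0 + 0 + 16) = 8.
[PVW] = ½·((22/5)·(-4−0) + 6·(0−(-12/5)) + 4·(-12/5−(-4))) = ½·(-88/5 + 72/5 + 32/5) = 8/5, so the U-coordinate is (8/5)/8 = 1/5.
[UPW] = ½·(0·(-12/5−0) + (22/5)·(0−0) + 4·(0−(-12/5))) = ½·(0 + 0 + 48/5) = 24/5, so the V-coordinate is 3/5.
[UVP] = ½·(0·(-4−(-12/5)) + 6·(-12/5−0) + (22/5)·(0−(-4))) = ½·(0 − 72/5 + 88/5) = 8/5, so the W-coordinate is 1/5.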